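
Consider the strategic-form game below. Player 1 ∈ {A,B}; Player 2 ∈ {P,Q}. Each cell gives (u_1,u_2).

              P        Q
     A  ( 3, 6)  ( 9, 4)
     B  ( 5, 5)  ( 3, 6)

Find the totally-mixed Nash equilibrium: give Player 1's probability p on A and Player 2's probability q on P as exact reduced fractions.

(p,q) = (1/3, 3/4)

P1 indiff ⇒ q·3+(1-q)·9 = q·5+(1-q)·3 ⇒ q(-2) = (1-q)(-6) ⇒ q = 3/4
P2 indiff ⇒ p·6+(1-p)·5 = p·4+(1-p)·6 ⇒ p(2) = (1-p)(1) ⇒ p = 1/3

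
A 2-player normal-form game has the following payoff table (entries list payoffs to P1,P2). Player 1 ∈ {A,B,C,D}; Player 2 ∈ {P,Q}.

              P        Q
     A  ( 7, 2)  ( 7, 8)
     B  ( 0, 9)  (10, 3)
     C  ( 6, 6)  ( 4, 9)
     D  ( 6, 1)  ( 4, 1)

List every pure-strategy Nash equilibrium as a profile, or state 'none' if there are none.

(A,P): not NE [P2→Q gives 8>2]
(A,Q): not NE [P1→B gives 10>7]
(B,P): not NE [P1→A gives 7>0]
(B,Q): not NE [P2→P gives 9>3]
(C,P): not NE [P1→A gives 7>6; P2→Q gives 9>6]
(C,Q): not NE [P1→B gives 10>4]
(D,P): not NE [P1→A gives 7>6]
(D,Q): not NE [P1→B gives 10>4]

No pure NE.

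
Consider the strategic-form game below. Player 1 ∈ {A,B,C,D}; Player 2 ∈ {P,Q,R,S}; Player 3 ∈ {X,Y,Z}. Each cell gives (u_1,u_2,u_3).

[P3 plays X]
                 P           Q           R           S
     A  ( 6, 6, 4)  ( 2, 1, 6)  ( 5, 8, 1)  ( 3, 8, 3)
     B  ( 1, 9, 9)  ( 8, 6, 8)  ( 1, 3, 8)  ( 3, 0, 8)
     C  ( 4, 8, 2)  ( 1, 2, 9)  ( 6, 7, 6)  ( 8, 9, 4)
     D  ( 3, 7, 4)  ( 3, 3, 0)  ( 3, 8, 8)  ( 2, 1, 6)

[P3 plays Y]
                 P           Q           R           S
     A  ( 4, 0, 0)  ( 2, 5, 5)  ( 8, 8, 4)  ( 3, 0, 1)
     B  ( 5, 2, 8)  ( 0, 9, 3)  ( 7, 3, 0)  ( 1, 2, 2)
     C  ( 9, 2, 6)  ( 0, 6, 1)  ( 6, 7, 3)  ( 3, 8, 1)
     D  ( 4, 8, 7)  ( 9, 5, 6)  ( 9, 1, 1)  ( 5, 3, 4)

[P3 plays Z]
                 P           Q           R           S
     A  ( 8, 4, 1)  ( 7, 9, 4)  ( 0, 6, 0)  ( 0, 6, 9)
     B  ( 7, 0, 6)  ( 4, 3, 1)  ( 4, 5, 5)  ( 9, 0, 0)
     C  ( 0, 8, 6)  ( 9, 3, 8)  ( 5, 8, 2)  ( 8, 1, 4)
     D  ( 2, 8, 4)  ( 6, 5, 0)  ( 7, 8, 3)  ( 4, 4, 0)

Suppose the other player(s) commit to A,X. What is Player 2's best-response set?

u_2(P vs A,X) = 6
u_2(Q vs A,X) = 1
u_2(R vs A,X) = 8
u_2(S vs A,X) = 8
max payoff 8 at {R,S}

BR_2 = {R,S}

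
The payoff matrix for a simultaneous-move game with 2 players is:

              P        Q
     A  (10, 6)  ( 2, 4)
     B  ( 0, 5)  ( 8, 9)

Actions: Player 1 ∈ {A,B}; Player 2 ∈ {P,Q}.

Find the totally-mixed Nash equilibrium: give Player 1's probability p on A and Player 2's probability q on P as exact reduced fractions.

p=2/3, q=3/8

P1 indiff ⇒ q·10+(1-q)·2 = q·0+(1-q)·8 ⇒ q(10) = (1-q)(6) ⇒ q = 3/8
P2 indiff ⇒ p·6+(1-p)·5 = p·4+(1-p)·9 ⇒ p(2) = (1-p)(4) ⇒ p = 2/3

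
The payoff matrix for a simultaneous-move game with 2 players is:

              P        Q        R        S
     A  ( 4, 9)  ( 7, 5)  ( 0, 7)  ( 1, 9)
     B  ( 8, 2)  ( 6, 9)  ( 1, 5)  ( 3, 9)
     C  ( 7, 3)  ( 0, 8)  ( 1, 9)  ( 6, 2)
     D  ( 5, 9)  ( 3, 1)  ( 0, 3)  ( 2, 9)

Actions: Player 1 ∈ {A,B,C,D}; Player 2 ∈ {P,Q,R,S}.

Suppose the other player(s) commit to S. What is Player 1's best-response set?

u_1(A vs S) = 1
u_1(B vs S) = 3
u_1(C vs S) = 6
u_1(D vs S) = 2
max payoff 6 at {C}

P1 best: {C}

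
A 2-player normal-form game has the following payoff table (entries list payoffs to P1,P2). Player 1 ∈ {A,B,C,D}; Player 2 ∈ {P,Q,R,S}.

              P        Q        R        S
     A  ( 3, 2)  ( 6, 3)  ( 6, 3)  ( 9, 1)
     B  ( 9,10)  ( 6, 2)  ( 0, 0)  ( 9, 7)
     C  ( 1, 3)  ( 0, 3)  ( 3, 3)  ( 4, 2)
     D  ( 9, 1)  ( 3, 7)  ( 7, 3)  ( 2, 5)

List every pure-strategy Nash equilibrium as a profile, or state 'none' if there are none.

(A,P): not NE [P1→D gives 9>3; P2→R gives 3>2]
(A,Q): NE
(A,R): not NE [P1→D gives 7>6]
(A,S): not NE [P2→R gives 3>1]
(B,P): NE
(B,Q): not NE [P2→P gives 10>2]
(B,R): not NE [P1→D gives 7>0; P2→P gives 10>0]
(B,S): not NE [P2→P gives 10>7]
(C,P): not NE [P1→D gives 9>1]
(C,Q): not NE [P1→B gives 6>0]
(C,R): not NE [P1→D gives 7>3]
(C,S): not NE [P1→B gives 9>4; P2→R gives 3>2]
(D,P): not NE [P2→Q gives 7>1]
(D,Q): not NE [P1→B gives 6>3]
(D,R): not NE [P2→Q gives 7>3]
(D,S): not NE [P1→B gives 9>2; P2→Q gives 7>5]

NE set: (A,Q), (B,P)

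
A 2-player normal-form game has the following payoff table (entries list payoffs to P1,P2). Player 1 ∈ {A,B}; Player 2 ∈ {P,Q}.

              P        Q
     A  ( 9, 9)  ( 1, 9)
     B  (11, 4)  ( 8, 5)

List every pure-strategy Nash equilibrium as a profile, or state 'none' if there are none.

Nash profiles: (B,Q)

(A,P): not NE [P1→B gives 11>9]
(A,Q): not NE [P1→B gives 8>1]
(B,P): not NE [P2→Q gives 5>4]
(B,Q): NE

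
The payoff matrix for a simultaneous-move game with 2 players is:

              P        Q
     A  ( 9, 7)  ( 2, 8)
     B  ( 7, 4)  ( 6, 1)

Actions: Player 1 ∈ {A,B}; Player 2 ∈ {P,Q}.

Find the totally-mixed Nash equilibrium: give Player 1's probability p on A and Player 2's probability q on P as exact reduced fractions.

P1 indiff ⇒ q·9+(1-q)·2 = q·7+(1-q)·6 ⇒ q(2) = (1-q)(4) ⇒ q = 2/3
P2 indiff ⇒ p·7+(1-p)·4 = p·8+(1-p)·1 ⇒ p(-1) = (1-p)(-3) ⇒ p = 3/4

(p,q) = (3/4, 2/3)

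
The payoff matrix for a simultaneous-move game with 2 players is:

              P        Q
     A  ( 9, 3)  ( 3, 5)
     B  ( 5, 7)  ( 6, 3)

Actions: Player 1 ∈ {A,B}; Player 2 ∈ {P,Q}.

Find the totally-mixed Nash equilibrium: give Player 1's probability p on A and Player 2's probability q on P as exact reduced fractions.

(p,q) = (2/3, 3/7)

P1 indiff ⇒ q·9+(1-q)·3 = q·5+(1-q)·6 ⇒ q(4) = (1-q)(3) ⇒ q = 3/7
P2 indiff ⇒ p·3+(1-p)·7 = p·5+(1-p)·3 ⇒ p(-2) = (1-p)(-4) ⇒ p = 2/3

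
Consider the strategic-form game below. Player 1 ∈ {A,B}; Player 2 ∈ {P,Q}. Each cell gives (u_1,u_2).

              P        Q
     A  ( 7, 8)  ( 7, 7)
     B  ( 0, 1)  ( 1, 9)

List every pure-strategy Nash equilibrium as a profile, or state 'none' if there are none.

Nash profiles: (A,P)

(A,P): NE
(A,Q): not NE [P2→P gives 8>7]
(B,P): not NE [P1→A gives 7>0; P2→Q gives 9>1]
(B,Q): not NE [P1→A gives 7>1]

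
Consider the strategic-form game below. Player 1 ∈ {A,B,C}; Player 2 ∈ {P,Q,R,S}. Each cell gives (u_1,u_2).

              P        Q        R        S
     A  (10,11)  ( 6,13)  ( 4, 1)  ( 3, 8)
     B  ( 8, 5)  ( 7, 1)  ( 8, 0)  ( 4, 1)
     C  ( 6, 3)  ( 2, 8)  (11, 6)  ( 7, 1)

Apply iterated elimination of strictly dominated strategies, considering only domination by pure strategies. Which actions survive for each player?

P2 drop R (Q beats it: A:13>1 B:1>0 C:8>6)
P2 drop S (P beats it: A:11>8 B:5>1 C:3>1)
P1 drop C (A beats it: P:10>6 Q:6>2)
P1→{A,B} P2→{P,Q}

Remaining: P1:{A,B} P2:{P,Q}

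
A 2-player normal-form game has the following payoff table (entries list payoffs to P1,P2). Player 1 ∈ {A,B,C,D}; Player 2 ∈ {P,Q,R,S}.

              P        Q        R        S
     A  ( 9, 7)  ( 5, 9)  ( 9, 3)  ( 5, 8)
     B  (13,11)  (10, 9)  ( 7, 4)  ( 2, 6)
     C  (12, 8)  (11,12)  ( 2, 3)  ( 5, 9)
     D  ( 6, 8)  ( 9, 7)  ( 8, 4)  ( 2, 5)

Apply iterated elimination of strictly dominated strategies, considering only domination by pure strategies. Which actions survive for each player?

P2 drop R (P beats it: A:7>3 B:11>4 C:8>3 D:8>4)
P1 drop D (C beats it: P:12>6 Q:11>9 S:5>2)
P2 drop S (Q beats it: A:9>8 B:9>6 C:12>9)
P1 drop A (B beats it: P:13>9 Q:10>5)
P1→{B,C} P2→{P,Q}

IESDS → P1:{B,C} P2:{P,Q}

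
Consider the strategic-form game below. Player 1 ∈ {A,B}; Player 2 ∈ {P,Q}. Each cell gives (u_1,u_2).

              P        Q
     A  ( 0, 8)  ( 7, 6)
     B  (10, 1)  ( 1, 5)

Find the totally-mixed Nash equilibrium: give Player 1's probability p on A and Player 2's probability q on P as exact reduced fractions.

(p,q) = (2/3, 3/8)

P1 indiff ⇒ q·0+(1-q)·7 = q·10+(1-q)·1 ⇒ q(-10) = (1-q)(-6) ⇒ q = 3/8
P2 indiff ⇒ p·8+(1-p)·1 = p·6+(1-p)·5 ⇒ p(2) = (1-p)(4) ⇒ p = 2/3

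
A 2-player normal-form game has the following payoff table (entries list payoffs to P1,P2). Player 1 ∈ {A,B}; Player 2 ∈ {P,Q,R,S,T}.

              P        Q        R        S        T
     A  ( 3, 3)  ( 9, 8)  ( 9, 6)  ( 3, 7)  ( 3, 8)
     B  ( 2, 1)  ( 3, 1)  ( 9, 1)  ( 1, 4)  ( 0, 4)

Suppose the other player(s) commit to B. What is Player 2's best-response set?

u_2(P vs B) = 1
u_2(Q vs B) = 1
u_2(R vs B) = 1
u_2(S vs B) = 4
u_2(T vs B) = 4
max payoff 4 at {S,T}

argmax u_2 = {S,T}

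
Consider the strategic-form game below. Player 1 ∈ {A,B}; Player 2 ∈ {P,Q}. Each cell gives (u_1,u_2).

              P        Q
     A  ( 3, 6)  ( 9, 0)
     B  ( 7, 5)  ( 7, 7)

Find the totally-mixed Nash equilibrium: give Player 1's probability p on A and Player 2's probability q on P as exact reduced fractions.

P1 indiff ⇒ q·3+(1-q)·9 = q·7+(1-q)·7 ⇒ q(-4) = (1-q)(-2) ⇒ q = 1/3
P2 indiff ⇒ p·6+(1-p)·5 = p·0+(1-p)·7 ⇒ p(6) = (1-p)(2) ⇒ p = 1/4

P1 mixes 1/4 on A; P2 mixes 1/3 on P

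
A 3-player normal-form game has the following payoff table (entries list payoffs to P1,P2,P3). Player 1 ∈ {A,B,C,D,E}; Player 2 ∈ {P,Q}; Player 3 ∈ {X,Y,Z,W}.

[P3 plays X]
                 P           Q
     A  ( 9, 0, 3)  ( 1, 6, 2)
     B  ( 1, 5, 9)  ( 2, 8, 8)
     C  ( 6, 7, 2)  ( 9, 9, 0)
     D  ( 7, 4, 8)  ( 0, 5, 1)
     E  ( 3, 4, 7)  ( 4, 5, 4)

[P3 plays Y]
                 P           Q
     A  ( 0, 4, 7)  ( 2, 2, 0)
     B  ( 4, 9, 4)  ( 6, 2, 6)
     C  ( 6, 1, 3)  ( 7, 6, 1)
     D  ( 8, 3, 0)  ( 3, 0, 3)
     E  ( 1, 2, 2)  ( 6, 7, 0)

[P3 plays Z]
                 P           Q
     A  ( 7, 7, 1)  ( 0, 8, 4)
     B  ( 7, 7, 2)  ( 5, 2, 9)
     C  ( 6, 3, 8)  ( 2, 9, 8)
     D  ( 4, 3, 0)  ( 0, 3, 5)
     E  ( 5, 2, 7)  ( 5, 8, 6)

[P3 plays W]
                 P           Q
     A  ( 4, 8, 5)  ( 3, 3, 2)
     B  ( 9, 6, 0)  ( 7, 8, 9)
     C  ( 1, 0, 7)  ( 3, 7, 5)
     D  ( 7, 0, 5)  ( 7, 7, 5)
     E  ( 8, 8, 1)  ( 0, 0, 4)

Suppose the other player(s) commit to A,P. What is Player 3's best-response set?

u_3(X vs A,P) = 3
u_3(Y vs A,P) = 7
u_3(Z vs A,P) = 1
u_3(W vs A,P) = 5
max payoff 7 at {Y}

BR_3 = {Y}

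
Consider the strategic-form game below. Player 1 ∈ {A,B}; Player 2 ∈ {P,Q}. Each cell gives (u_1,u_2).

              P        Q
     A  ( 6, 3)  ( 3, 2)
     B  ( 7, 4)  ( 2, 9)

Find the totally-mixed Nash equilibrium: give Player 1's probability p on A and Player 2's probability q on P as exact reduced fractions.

P1 indiff ⇒ q·6+(1-q)·3 = q·7+(1-q)·2 ⇒ q(-1) = (1-q)(-1) ⇒ q = 1/2
P2 indiff ⇒ p·3+(1-p)·4 = p·2+(1-p)·9 ⇒ p(1) = (1-p)(5) ⇒ p = 5/6

P1 mixes 5/6 on A; P2 mixes 1/2 on P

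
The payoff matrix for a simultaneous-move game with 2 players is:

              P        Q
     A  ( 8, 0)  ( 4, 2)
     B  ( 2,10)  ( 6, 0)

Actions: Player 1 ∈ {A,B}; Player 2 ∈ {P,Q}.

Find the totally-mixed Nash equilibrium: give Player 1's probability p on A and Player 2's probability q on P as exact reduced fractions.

P1 indiff ⇒ q·8+(1-q)·4 = q·2+(1-q)·6 ⇒ q(6) = (1-q)(2) ⇒ q = 1/4
P2 indiff ⇒ p·0+(1-p)·10 = p·2+(1-p)·0 ⇒ p(-2) = (1-p)(-10) ⇒ p = 5/6

p=5/6, q=1/4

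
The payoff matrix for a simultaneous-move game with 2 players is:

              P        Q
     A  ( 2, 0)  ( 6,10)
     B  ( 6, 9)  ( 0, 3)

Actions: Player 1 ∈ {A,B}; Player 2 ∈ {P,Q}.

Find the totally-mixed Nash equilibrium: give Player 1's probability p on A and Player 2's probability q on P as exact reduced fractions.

p=3/8, q=3/5

P1 indiff ⇒ q·2+(1-q)·6 = q·6+(1-q)·0 ⇒ q(-4) = (1-q)(-6) ⇒ q = 3/5
P2 indiff ⇒ p·0+(1-p)·9 = p·10+(1-p)·3 ⇒ p(-10) = (1-p)(-6) ⇒ p = 3/8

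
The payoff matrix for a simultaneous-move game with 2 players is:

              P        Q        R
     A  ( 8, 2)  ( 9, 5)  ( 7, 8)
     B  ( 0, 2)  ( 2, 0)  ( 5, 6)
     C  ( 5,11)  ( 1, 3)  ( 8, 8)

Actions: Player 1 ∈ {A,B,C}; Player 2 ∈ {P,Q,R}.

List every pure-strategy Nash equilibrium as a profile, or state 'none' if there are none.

(A,P): not NE [P2→R gives 8>2]
(A,Q): not NE [P2→R gives 8>5]
(A,R): not NE [P1→C gives 8>7]
(B,P): not NE [P1→A gives 8>0; P2→R gives 6>2]
(B,Q): not NE [P1→A gives 9>2; P2→R gives 6>0]
(B,R): not NE [P1→C gives 8>5]
(C,P): not NE [P1→A gives 8>5]
(C,Q): not NE [P1→A gives 9>1; P2→P gives 11>3]
(C,R): not NE [P2→P gives 11>8]

Equilibria: none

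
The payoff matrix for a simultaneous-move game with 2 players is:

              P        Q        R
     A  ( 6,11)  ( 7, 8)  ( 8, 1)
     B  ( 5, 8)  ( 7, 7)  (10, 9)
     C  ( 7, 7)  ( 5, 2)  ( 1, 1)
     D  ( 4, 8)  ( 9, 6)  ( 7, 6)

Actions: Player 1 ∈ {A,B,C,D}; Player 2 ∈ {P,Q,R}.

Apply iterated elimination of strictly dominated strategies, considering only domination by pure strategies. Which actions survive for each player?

P2 drop Q (P beats it: A:11>8 B:8>7 C:7>2 D:8>6)
P1 drop D (A beats it: P:6>4 R:8>7)
P1→{A,B,C} P2→{P,R}

IESDS → P1:{A,B,C} P2:{P,R}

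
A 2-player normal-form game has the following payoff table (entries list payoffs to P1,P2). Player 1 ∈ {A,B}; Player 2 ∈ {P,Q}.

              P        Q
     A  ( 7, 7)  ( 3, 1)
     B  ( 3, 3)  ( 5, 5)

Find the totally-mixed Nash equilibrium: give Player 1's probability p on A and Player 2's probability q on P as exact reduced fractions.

P1 indiff ⇒ q·7+(1-q)·3 = q·3+(1-q)·5 ⇒ q(4) = (1-q)(2) ⇒ q = 1/3
P2 indiff ⇒ p·7+(1-p)·3 = p·1+(1-p)·5 ⇒ p(6) = (1-p)(2) ⇒ p = 1/4

(p,q) = (1/4, 1/3)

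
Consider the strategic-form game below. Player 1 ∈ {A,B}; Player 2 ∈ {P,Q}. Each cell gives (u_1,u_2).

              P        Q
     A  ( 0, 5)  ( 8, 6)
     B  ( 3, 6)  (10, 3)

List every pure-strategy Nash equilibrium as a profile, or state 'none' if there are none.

Nash profiles: (B,P)

(A,P): not NE [P1→B gives 3>0; P2→Q gives 6>5]
(A,Q): not NE [P1→B gives 10>8]
(B,P): NE
(B,Q): not NE [P2→P gives 6>3]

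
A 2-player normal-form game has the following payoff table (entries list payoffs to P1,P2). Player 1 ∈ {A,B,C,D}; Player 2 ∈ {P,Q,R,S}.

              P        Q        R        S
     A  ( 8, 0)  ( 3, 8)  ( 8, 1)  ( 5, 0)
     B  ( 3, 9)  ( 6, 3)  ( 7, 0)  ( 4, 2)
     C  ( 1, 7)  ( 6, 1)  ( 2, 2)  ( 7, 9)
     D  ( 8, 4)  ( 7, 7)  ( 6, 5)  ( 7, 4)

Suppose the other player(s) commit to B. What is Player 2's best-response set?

argmax u_2 = {P}

u_2(P vs B) = 9
u_2(Q vs B) = 3
u_2(R vs B) = 0
u_2(S vs B) = 2
max payoff 9 at {P}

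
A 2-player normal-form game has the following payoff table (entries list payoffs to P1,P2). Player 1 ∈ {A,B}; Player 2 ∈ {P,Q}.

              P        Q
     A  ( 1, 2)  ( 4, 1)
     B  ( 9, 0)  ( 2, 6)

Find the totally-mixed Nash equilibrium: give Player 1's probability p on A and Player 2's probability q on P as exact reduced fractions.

p=6/7, q=1/5

P1 indiff ⇒ q·1+(1-q)·4 = q·9+(1-q)·2 ⇒ q(-8) = (1-q)(-2) ⇒ q = 1/5
P2 indiff ⇒ p·2+(1-p)·0 = p·1+(1-p)·6 ⇒ p(1) = (1-p)(6) ⇒ p = 6/7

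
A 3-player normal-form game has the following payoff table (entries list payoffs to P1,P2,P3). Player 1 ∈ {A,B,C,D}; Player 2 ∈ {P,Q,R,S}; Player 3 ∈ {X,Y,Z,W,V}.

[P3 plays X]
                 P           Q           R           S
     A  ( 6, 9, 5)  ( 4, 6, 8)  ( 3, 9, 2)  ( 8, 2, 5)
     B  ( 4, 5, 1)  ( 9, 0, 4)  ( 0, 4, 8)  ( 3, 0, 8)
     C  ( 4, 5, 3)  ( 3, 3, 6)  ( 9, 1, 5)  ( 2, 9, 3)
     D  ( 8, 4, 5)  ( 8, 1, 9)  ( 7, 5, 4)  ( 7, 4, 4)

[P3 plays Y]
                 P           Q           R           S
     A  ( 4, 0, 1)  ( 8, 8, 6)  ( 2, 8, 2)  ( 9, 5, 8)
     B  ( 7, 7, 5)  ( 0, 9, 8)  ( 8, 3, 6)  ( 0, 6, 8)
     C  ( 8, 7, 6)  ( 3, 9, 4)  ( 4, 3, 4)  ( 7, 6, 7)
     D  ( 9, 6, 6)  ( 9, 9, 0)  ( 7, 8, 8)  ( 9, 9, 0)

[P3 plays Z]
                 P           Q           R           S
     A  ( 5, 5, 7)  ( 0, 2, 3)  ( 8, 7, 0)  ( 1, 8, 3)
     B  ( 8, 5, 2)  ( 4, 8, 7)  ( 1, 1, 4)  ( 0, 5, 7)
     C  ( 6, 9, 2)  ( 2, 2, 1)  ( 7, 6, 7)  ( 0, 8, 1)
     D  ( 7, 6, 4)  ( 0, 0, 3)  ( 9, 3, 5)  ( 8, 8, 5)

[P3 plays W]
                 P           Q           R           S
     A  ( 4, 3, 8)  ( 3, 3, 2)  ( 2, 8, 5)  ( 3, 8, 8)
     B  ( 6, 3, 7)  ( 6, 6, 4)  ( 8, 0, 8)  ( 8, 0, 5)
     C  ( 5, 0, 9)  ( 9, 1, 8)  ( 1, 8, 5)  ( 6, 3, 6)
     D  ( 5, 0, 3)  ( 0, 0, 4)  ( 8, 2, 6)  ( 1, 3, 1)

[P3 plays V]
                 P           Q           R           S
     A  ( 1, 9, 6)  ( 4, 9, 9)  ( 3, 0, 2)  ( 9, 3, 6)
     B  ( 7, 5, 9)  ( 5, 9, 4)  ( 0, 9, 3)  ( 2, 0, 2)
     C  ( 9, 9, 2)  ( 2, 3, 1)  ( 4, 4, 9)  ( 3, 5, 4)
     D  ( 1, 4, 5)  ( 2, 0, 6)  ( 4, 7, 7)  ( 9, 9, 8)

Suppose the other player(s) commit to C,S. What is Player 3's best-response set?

BR_3 = {Y}

u_3(X vs C,S) = 3
u_3(Y vs C,S) = 7
u_3(Z vs C,S) = 1
u_3(W vs C,S) = 6
u_3(V vs C,S) = 4
max payoff 7 at {Y}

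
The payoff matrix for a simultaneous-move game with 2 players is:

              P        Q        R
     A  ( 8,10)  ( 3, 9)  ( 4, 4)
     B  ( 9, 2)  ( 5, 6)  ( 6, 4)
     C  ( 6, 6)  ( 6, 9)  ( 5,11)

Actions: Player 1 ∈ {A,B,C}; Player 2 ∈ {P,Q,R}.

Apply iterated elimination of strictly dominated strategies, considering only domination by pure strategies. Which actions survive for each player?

P1 drop A (B beats it: P:9>8 Q:5>3 R:6>4)
P2 drop P (Q beats it: B:6>2 C:9>6)
P1→{B,C} P2→{Q,R}

Survivors P1:{B,C} P2:{Q,R}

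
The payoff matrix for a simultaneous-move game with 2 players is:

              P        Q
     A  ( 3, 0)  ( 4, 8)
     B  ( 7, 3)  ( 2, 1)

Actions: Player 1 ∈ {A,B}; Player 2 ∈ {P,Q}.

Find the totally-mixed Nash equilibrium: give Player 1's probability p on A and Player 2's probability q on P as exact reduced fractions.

(p,q) = (1/5, 1/3)

P1 indiff ⇒ q·3+(1-q)·4 = q·7+(1-q)·2 ⇒ q(-4) = (1-q)(-2) ⇒ q = 1/3
P2 indiff ⇒ p·0+(1-p)·3 = p·8+(1-p)·1 ⇒ p(-8) = (1-p)(-2) ⇒ p = 1/5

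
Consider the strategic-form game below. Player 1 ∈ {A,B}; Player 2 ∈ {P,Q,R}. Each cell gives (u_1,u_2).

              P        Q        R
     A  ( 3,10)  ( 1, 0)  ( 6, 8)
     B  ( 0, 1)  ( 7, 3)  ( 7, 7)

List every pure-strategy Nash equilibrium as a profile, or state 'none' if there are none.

(A,P): NE
(A,Q): not NE [P1→B gives 7>1; P2→P gives 10>0]
(A,R): not NE [P1→B gives 7>6; P2→P gives 10>8]
(B,P): not NE [P1→A gives 3>0; P2→R gives 7>1]
(B,Q): not NE [P2→R gives 7>3]
(B,R): NE

Nash profiles: (A,P), (B,R)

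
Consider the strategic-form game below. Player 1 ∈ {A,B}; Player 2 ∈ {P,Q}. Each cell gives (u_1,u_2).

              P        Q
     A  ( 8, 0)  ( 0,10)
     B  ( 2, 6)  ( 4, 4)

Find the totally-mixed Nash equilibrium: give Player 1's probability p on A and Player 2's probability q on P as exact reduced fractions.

P1 mixes 1/6 on A; P2 mixes 2/5 on P

P1 indiff ⇒ q·8+(1-q)·0 = q·2+(1-q)·4 ⇒ q(6) = (1-q)(4) ⇒ q = 2/5
P2 indiff ⇒ p·0+(1-p)·6 = p·10+(1-p)·4 ⇒ p(-10) = (1-p)(-2) ⇒ p = 1/6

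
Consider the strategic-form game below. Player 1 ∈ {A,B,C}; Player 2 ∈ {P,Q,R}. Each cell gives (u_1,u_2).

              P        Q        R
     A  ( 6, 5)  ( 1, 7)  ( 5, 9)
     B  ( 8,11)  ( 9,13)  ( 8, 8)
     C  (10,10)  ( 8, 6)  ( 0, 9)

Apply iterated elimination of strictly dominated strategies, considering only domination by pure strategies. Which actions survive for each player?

P1 drop A (B beats it: P:8>6 Q:9>1 R:8>5)
P2 drop R (P beats it: B:11>8 C:10>9)
P1→{B,C} P2→{P,Q}

Survivors P1:{B,C} P2:{P,Q}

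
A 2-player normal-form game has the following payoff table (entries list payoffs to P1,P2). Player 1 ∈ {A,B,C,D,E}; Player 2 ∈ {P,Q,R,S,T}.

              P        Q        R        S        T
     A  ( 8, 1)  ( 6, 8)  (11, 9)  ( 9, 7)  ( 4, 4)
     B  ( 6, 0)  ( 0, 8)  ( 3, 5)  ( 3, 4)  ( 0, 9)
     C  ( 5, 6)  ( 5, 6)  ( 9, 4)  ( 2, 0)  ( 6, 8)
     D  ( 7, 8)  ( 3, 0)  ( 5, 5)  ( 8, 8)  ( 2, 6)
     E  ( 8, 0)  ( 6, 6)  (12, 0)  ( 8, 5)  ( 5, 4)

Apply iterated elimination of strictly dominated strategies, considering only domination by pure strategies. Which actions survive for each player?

IESDS → P1:{A,C,E} P2:{Q,R,T}

P1 drop B (A beats it: P:8>6 Q:6>0 R:11>3 S:9>3 T:4>0)
P1 drop D (A beats it: P:8>7 Q:6>3 R:11>5 S:9>8 T:4>2)
P2 drop P (T beats it: A:4>1 C:8>6 E:4>0)
P2 drop S (Q beats it: A:8>7 C:6>0 E:6>5)
P1→{A,C,E} P2→{Q,R,T}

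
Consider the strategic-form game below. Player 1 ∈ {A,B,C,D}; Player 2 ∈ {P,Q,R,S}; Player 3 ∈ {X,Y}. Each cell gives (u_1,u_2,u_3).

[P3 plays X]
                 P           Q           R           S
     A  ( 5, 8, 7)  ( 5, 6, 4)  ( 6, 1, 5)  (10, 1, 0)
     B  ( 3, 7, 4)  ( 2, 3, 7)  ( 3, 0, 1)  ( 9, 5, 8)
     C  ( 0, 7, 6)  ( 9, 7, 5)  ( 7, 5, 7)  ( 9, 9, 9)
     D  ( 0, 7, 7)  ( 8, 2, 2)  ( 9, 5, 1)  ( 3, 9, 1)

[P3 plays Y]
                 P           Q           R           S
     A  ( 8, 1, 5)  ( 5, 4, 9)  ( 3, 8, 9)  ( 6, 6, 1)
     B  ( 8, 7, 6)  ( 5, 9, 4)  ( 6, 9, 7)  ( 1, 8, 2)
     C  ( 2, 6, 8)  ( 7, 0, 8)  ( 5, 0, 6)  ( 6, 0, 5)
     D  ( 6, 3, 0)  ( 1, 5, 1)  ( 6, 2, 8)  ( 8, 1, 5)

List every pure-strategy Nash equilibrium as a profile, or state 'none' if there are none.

(A,P,X): NE
(A,P,Y): not NE [P2→R gives 8>1; P3→X gives 7>5]
(A,Q,X): not NE [P1→C gives 9>5; P2→P gives 8>6; P3→Y gives 9>4]
(A,Q,Y): not NE [P1→C gives 7>5; P2→R gives 8>4]
(A,R,X): not NE [P1→D gives 9>6; P2→P gives 8>1; P3→Y gives 9>5]
(A,R,Y): not NE [P1→D gives 6>3]
(A,S,X): not NE [P2→P gives 8>1; P3→Y gives 1>0]
(A,S,Y): not NE [P1→D gives 8>6; P2→R gives 8>6]
(B,P,X): not NE [P1→A gives 5>3; P3→Y gives 6>4]
(B,P,Y): not NE [P2→R gives 9>7]
(B,Q,X): not NE [P1→C gives 9>2; P2→P gives 7>3]
(B,Q,Y): not NE [P1→C gives 7>5; P3→X gives 7>4]
(B,R,X): not NE [P1→D gives 9>3; P2→P gives 7>0; P3→Y gives 7>1]
(B,R,Y): NE
(B,S,X): not NE [P1→A gives 10>9; P2→P gives 7>5]
(B,S,Y): not NE [P1→D gives 8>1; P2→R gives 9>8; P3→X gives 8>2]
(C,P,X): not NE [P1→A gives 5>0; P2→S gives 9>7; P3→Y gives 8>6]
(C,P,Y): not NE [P1→B gives 8>2]
(C,Q,X): not NE [P2→S gives 9>7; P3→Y gives 8>5]
(C,Q,Y): not NE [P2→P gives 6>0]
(C,R,X): not NE [P1→D gives 9>7; P2→S gives 9>5]
(C,R,Y): not NE [P1→D gives 6>5; P2→P gives 6>0; P3→X gives 7>6]
(C,S,X): not NE [P1→A gives 10>9]
(C,S,Y): not NE [P1→D gives 8>6; P2→P gives 6>0; P3→X gives 9>5]
(D,P,X): not NE [P1→A gives 5>0; P2→S gives 9>7]
(D,P,Y): not NE [P1→B gives 8>6; P2→Q gives 5>3; P3→X gives 7>0]
(D,Q,X): not NE [P1→C gives 9>8; P2→S gives 9>2]
(D,Q,Y): not NE [P1→C gives 7>1; P3→X gives 2>1]
(D,R,X): not NE [P2→S gives 9>5; P3→Y gives 8>1]
(D,R,Y): not NE [P2→Q gives 5>2]
(D,S,X): not NE [P1→A gives 10>3; P3→Y gives 5>1]
(D,S,Y): not NE [P2→Q gives 5>1]

Nash profiles: (A,P,X), (B,R,Y)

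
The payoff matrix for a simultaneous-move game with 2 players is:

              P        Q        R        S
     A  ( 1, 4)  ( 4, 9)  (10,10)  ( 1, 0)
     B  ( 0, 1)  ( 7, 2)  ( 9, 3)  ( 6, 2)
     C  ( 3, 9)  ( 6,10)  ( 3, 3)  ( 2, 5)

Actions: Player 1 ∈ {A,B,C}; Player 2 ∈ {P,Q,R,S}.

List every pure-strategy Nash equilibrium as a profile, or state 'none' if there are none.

(A,P): not NE [P1→C gives 3>1; P2→R gives 10>4]
(A,Q): not NE [P1→B gives 7>4; P2→R gives 10>9]
(A,R): NE
(A,S): not NE [P1→B gives 6>1; P2→R gives 10>0]
(B,P): not NE [P1→C gives 3>0; P2→R gives 3>1]
(B,Q): not NE [P2→R gives 3>2]
(B,R): not NE [P1→A gives 10>9]
(B,S): not NE [P2→R gives 3>2]
(C,P): not NE [P2→Q gives 10>9]
(C,Q): not NE [P1→B gives 7>6]
(C,R): not NE [P1→A gives 10>3; P2→Q gives 10>3]
(C,S): not NE [P1→B gives 6>2; P2→Q gives 10>5]

PSNE = {(A,R)}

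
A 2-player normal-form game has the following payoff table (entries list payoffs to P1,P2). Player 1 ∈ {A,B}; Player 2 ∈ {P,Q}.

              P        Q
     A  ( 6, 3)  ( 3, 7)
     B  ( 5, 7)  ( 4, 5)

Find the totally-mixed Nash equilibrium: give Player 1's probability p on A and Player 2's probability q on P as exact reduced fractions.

p=1/3, q=1/2

P1 indiff ⇒ q·6+(1-q)·3 = q·5+(1-q)·4 ⇒ q(1) = (1-q)(1) ⇒ q = 1/2
P2 indiff ⇒ p·3+(1-p)·7 = p·7+(1-p)·5 ⇒ p(-4) = (1-p)(-2) ⇒ p = 1/3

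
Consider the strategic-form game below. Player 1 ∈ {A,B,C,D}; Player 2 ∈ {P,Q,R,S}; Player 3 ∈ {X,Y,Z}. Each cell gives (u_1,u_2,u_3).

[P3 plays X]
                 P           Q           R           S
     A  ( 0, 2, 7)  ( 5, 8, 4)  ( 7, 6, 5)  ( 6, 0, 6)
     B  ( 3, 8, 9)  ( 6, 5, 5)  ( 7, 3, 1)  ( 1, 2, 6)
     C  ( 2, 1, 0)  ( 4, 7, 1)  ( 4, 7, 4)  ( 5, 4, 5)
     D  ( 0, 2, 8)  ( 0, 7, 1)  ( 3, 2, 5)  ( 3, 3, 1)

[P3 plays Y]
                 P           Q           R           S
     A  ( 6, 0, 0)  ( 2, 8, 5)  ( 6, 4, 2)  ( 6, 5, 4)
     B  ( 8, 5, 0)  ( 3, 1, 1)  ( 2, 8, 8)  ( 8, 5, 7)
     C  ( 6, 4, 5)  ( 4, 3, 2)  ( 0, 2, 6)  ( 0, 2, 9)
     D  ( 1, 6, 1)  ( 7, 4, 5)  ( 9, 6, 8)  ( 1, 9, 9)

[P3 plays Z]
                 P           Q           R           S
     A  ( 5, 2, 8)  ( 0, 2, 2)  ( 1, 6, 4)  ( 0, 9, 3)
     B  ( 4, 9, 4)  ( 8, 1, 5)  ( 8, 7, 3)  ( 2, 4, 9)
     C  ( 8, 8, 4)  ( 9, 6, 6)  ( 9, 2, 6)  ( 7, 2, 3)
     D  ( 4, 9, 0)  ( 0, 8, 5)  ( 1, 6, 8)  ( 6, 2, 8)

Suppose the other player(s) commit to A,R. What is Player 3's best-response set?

argmax u_3 = {X}

u_3(X vs A,R) = 5
u_3(Y vs A,R) = 2
u_3(Z vs A,R) = 4
max payoff 5 at {X}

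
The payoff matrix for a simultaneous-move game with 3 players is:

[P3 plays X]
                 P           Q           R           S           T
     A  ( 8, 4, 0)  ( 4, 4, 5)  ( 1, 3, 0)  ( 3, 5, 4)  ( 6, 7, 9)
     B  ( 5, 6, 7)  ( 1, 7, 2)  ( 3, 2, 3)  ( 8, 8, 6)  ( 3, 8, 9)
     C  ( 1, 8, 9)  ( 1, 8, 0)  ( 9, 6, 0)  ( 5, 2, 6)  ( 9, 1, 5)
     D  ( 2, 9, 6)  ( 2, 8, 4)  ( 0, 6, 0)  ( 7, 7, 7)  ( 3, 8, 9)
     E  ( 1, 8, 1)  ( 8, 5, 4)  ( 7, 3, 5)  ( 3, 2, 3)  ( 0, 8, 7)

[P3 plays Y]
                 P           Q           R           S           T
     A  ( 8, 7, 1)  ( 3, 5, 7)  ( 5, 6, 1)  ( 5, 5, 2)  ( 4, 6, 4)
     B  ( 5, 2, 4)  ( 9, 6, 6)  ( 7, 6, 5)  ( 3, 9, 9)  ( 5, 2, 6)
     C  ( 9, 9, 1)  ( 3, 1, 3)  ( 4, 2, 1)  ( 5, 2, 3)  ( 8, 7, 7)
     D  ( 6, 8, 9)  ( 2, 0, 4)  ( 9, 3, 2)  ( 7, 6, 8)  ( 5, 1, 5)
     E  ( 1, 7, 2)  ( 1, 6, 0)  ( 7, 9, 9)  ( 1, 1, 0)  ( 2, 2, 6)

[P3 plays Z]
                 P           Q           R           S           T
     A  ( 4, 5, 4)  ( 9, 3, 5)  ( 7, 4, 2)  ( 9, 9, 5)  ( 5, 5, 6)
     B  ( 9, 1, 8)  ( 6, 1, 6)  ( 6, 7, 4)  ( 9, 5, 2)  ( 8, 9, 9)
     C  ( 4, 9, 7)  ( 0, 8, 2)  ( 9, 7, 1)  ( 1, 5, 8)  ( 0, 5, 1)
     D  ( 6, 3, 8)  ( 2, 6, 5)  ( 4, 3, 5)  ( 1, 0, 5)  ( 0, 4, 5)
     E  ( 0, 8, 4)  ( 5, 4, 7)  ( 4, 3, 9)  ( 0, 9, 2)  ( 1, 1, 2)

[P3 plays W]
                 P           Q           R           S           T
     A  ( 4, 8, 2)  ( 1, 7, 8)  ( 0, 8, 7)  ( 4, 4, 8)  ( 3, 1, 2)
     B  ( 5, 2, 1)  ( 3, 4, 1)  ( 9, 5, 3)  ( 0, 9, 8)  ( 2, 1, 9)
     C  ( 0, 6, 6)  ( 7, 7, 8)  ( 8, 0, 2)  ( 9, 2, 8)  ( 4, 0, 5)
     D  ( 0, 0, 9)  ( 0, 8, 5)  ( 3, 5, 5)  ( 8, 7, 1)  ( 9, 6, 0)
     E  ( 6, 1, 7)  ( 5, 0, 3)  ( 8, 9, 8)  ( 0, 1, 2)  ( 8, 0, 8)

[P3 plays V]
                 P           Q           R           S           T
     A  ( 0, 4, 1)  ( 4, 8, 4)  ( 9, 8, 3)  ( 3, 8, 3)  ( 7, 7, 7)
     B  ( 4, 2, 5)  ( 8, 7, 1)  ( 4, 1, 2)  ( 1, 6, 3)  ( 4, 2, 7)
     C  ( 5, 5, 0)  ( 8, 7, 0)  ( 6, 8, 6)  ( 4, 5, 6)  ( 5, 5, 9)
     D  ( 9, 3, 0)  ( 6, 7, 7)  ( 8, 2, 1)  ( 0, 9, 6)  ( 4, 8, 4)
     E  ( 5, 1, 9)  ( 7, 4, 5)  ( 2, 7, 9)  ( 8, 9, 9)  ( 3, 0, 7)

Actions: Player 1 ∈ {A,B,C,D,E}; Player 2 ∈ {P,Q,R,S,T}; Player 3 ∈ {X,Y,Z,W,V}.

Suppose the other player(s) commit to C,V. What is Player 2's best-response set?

argmax u_2 = {R}

u_2(P vs C,V) = 5
u_2(Q vs C,V) = 7
u_2(R vs C,V) = 8
u_2(S vs C,V) = 5
u_2(T vs C,V) = 5
max payoff 8 at {R}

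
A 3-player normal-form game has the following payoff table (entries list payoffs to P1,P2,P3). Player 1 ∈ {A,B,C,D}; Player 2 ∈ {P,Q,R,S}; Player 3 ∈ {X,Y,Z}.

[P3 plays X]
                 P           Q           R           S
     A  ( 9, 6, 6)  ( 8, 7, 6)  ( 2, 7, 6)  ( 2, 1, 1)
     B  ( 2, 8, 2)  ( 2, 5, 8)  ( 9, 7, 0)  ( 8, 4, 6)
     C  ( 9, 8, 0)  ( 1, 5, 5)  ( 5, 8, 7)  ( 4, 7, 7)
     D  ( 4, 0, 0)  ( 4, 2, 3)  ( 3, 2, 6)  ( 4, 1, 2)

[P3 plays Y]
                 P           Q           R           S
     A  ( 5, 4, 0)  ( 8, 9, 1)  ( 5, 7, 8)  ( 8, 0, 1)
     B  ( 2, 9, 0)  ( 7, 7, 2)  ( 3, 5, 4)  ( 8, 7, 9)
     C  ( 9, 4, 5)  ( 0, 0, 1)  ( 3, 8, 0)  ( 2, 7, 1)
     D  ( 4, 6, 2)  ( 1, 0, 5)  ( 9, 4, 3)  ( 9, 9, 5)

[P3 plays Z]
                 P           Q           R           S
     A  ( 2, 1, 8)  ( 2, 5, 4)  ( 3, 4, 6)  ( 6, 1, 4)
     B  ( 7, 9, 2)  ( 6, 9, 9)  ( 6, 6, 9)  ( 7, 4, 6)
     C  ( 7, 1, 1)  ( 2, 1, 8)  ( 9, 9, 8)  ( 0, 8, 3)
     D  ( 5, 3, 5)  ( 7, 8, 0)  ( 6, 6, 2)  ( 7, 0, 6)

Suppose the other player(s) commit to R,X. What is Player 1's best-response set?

BR_1 = {B}

u_1(A vs R,X) = 2
u_1(B vs R,X) = 9
u_1(C vs R,X) = 5
u_1(D vs R,X) = 3
max payoff 9 at {B}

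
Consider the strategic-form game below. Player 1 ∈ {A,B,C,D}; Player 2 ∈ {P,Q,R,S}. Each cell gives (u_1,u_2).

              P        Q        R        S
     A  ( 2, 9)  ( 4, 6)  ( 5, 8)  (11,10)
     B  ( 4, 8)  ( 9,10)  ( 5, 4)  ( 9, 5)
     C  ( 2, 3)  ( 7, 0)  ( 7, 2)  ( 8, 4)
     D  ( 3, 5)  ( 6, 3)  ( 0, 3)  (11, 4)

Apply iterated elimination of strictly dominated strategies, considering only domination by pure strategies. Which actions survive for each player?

P2 drop R (P beats it: A:9>8 B:8>4 C:3>2 D:5>3)
P1 drop C (B beats it: P:4>2 Q:9>7 S:9>8)
P1→{A,B,D} P2→{P,Q,S}

Remaining: P1:{A,B,D} P2:{P,Q,S}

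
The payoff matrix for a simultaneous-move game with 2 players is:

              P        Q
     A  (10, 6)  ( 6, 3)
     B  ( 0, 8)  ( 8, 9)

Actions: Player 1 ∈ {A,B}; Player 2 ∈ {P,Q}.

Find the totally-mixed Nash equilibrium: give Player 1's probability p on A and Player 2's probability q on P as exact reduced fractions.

P1 indiff ⇒ q·10+(1-q)·6 = q·0+(1-q)·8 ⇒ q(10) = (1-q)(2) ⇒ q = 1/6
P2 indiff ⇒ p·6+(1-p)·8 = p·3+(1-p)·9 ⇒ p(3) = (1-p)(1) ⇒ p = 1/4

P1 mixes 1/4 on A; P2 mixes 1/6 on P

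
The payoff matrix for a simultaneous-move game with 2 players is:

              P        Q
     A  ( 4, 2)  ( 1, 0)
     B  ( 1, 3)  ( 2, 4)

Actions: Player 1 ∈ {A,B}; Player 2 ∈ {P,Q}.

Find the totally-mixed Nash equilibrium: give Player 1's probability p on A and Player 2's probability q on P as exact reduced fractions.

P1 indiff ⇒ q·4+(1-q)·1 = q·1+(1-q)·2 ⇒ q(3) = (1-q)(1) ⇒ q = 1/4
P2 indiff ⇒ p·2+(1-p)·3 = p·0+(1-p)·4 ⇒ p(2) = (1-p)(1) ⇒ p = 1/3

(p,q) = (1/3, 1/4)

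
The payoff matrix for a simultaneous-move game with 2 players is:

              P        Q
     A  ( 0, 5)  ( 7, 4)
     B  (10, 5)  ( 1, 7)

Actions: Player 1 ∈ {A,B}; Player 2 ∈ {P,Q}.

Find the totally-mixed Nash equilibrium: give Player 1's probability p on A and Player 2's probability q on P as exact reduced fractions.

P1 mixes 2/3 on A; P2 mixes 3/8 on P

P1 indiff ⇒ q·0+(1-q)·7 = q·10+(1-q)·1 ⇒ q(-10) = (1-q)(-6) ⇒ q = 3/8
P2 indiff ⇒ p·5+(1-p)·5 = p·4+(1-p)·7 ⇒ p(1) = (1-p)(2) ⇒ p = 2/3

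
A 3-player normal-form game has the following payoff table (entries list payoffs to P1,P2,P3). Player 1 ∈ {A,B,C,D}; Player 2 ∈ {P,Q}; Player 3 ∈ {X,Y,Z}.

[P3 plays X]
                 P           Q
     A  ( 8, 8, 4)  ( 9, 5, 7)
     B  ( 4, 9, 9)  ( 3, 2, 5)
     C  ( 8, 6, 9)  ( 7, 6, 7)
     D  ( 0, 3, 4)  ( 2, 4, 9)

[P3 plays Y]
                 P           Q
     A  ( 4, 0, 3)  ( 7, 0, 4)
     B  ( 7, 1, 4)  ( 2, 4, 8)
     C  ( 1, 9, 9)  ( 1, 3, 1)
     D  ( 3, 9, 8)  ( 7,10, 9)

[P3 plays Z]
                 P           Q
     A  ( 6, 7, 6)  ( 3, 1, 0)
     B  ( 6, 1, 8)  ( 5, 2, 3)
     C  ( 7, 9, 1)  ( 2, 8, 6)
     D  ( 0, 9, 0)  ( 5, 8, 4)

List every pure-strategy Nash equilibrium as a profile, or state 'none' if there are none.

(A,P,X): not NE [P3→Z gives 6>4]
(A,P,Y): not NE [P1→B gives 7>4; P3→Z gives 6>3]
(A,P,Z): not NE [P1→C gives 7>6]
(A,Q,X): not NE [P2→P gives 8>5]
(A,Q,Y): not NE [P3→X gives 7>4]
(A,Q,Z): not NE [P1→D gives 5>3; P2→P gives 7>1; P3→X gives 7>0]
(B,P,X): not NE [P1→C gives 8>4]
(B,P,Y): not NE [P2→Q gives 4>1; P3→X gives 9>4]
(B,P,Z): not NE [P1→C gives 7>6; P2→Q gives 2>1; P3→X gives 9>8]
(B,Q,X): not NE [P1→A gives 9>3; P2→P gives 9>2; P3→Y gives 8>5]
(B,Q,Y): not NE [P1→D gives 7>2]
(B,Q,Z): not NE [P3→Y gives 8>3]
(C,P,X): NE
(C,P,Y): not NE [P1→B gives 7>1]
(C,P,Z): not NE [P3→Y gives 9>1]
(C,Q,X): not NE [P1→A gives 9>7]
(C,Q,Y): not NE [P1→D gives 7>1; P2→P gives 9>3; P3→X gives 7>1]
(C,Q,Z): not NE [P1→D gives 5>2; P2→P gives 9>8; P3→X gives 7>6]
(D,P,X): not NE [P1→C gives 8>0; P2→Q gives 4>3; P3→Y gives 8>4]
(D,P,Y): not NE [P1→B gives 7>3; P2→Q gives 10>9]
(D,P,Z): not NE [P1→C gives 7>0; P3→Y gives 8>0]
(D,Q,X): not NE [P1→A gives 9>2]
(D,Q,Y): NE
(D,Q,Z): not NE [P2→P gives 9>8; P3→Y gives 9>4]

Nash profiles: (C,P,X), (D,Q,Y)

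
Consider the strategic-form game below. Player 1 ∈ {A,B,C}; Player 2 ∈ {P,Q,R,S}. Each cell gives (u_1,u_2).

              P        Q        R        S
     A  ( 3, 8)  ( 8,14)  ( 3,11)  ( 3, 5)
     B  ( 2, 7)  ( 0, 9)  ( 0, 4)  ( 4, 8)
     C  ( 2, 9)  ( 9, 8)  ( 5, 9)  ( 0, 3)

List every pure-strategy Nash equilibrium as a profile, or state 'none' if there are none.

NE set: (C,R)

(A,P): not NE [P2→Q gives 14>8]
(A,Q): not NE [P1→C gives 9>8]
(A,R): not NE [P1→C gives 5>3; P2→Q gives 14>11]
(A,S): not NE [P1→B gives 4>3; P2→Q gives 14>5]
(B,P): not NE [P1→A gives 3>2; P2→Q gives 9>7]
(B,Q): not NE [P1→C gives 9>0]
(B,R): not NE [P1→C gives 5>0; P2→Q gives 9>4]
(B,S): not NE [P2→Q gives 9>8]
(C,P): not NE [P1→A gives 3>2]
(C,Q): not NE [P2→R gives 9>8]
(C,R): NE
(C,S): not NE [P1→B gives 4>0; P2→R gives 9>3]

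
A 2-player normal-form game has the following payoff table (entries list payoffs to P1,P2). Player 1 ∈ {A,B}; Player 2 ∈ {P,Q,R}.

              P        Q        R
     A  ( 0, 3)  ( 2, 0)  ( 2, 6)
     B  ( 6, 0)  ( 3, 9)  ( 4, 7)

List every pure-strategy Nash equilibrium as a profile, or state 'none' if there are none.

NE set: (B,Q)

(A,P): not NE [P1→B gives 6>0; P2→R gives 6>3]
(A,Q): not NE [P1→B gives 3>2; P2→R gives 6>0]
(A,R): not NE [P1→B gives 4>2]
(B,P): not NE [P2→Q gives 9>0]
(B,Q): NE
(B,R): not NE [P2→Q gives 9>7]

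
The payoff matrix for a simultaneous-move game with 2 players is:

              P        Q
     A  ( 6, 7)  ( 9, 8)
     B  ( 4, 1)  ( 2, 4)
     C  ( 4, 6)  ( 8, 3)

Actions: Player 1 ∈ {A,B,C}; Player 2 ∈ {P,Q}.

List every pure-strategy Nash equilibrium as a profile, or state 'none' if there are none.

PSNE = {(A,Q)}

(A,P): not NE [P2→Q gives 8>7]
(A,Q): NE
(B,P): not NE [P1→A gives 6>4; P2→Q gives 4>1]
(B,Q): not NE [P1→A gives 9>2]
(C,P): not NE [P1→A gives 6>4]
(C,Q): not NE [P1→A gives 9>8; P2→P gives 6>3]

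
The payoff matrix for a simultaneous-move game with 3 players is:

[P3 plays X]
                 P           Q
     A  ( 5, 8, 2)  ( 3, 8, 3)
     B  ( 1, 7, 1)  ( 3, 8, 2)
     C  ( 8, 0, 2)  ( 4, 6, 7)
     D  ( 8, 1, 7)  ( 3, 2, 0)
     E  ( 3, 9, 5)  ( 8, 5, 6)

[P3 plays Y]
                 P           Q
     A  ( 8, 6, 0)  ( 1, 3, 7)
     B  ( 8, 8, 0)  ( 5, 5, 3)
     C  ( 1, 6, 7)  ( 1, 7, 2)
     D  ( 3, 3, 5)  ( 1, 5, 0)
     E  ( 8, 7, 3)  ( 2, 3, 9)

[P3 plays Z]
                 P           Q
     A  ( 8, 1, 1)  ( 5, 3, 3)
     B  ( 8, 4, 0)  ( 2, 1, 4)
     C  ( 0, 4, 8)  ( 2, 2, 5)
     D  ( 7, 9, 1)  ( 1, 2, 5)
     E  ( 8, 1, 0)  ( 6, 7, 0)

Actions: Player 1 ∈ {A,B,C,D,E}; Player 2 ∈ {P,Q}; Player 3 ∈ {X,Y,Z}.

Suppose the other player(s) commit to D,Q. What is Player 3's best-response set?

BR_3 = {Z}

u_3(X vs D,Q) = 0
u_3(Y vs D,Q) = 0
u_3(Z vs D,Q) = 5
max payoff 5 at {Z}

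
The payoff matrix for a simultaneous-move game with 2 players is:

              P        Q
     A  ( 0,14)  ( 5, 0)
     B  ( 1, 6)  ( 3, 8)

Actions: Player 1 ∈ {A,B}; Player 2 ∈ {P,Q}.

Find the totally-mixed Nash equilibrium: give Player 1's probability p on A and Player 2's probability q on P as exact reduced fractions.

P1 mixes 1/8 on A; P2 mixes 2/3 on P

P1 indiff ⇒ q·0+(1-q)·5 = q·1+(1-q)·3 ⇒ q(-1) = (1-q)(-2) ⇒ q = 2/3
P2 indiff ⇒ p·14+(1-p)·6 = p·0+(1-p)·8 ⇒ p(14) = (1-p)(2) ⇒ p = 1/8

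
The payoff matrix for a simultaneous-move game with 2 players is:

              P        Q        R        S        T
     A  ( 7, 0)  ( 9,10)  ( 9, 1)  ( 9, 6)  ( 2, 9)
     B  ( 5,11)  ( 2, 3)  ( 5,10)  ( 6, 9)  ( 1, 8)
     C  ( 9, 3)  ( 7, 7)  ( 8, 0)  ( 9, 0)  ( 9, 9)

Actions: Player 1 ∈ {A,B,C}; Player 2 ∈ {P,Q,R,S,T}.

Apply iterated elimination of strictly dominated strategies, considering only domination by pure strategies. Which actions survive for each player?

P1 drop B (A beats it: P:7>5 Q:9>2 R:9>5 S:9>6 T:2>1)
P2 drop P (Q beats it: A:10>0 C:7>3)
P2 drop R (Q beats it: A:10>1 C:7>0)
P2 drop S (Q beats it: A:10>6 C:7>0)
P1→{A,C} P2→{Q,T}

IESDS → P1:{A,C} P2:{Q,T}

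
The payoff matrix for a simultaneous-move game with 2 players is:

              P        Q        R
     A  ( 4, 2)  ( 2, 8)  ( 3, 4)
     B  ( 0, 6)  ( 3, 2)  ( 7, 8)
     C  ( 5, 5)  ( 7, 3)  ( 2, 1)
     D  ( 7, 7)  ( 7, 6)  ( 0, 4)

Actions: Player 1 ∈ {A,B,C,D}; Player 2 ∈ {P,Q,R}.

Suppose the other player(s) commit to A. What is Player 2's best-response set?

u_2(P vs A) = 2
u_2(Q vs A) = 8
u_2(R vs A) = 4
max payoff 8 at {Q}

BR_2 = {Q}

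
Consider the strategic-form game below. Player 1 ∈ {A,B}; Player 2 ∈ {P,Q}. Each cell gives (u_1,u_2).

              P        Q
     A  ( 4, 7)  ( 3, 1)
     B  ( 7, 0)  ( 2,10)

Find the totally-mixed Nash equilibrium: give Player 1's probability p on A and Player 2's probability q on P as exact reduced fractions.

(p,q) = (5/8, 1/4)

P1 indiff ⇒ q·4+(1-q)·3 = q·7+(1-q)·2 ⇒ q(-3) = (1-q)(-1) ⇒ q = 1/4
P2 indiff ⇒ p·7+(1-p)·0 = p·1+(1-p)·10 ⇒ p(6) = (1-p)(10) ⇒ p = 5/8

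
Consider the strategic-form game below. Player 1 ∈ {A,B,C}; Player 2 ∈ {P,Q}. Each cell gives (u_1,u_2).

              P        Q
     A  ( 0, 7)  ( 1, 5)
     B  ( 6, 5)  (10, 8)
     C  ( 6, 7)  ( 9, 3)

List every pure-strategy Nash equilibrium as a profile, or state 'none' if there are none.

Nash profiles: (B,Q), (C,P)

(A,P): not NE [P1→C gives 6>0]
(A,Q): not NE [P1→B gives 10>1; P2→P gives 7>5]
(B,P): not NE [P2→Q gives 8>5]
(B,Q): NE
(C,P): NE
(C,Q): not NE [P1→B gives 10>9; P2→P gives 7>3]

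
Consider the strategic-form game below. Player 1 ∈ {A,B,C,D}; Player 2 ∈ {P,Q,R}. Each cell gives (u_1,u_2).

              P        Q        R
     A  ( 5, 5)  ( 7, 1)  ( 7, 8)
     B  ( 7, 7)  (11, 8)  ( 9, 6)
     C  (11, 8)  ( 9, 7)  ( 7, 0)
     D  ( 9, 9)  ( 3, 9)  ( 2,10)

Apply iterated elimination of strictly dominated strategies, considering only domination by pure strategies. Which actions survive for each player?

P1 drop A (B beats it: P:7>5 Q:11>7 R:9>7)
P1 drop D (C beats it: P:11>9 Q:9>3 R:7>2)
P2 drop R (P beats it: B:7>6 C:8>0)
P1→{B,C} P2→{P,Q}

Survivors P1:{B,C} P2:{P,Q}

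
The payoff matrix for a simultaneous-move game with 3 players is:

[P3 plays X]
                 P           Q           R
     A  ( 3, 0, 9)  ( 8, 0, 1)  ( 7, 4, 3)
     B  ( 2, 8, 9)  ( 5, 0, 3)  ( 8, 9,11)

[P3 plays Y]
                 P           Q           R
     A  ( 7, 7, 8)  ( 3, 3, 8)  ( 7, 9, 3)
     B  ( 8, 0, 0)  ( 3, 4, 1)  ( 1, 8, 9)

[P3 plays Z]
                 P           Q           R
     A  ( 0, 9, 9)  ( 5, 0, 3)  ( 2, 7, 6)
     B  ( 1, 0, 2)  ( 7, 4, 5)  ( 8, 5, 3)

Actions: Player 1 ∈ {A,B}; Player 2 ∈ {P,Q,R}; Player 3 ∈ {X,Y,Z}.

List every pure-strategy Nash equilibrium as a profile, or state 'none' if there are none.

(A,P,X): not NE [P2→R gives 4>0]
(A,P,Y): not NE [P1→B gives 8>7; P2→R gives 9>7; P3→Z gives 9>8]
(A,P,Z): not NE [P1→B gives 1>0]
(A,Q,X): not NE [P2→R gives 4>0; P3→Y gives 8>1]
(A,Q,Y): not NE [P2→R gives 9>3]
(A,Q,Z): not NE [P1→B gives 7>5; P2→P gives 9>0; P3→Y gives 8>3]
(A,R,X): not NE [P1→B gives 8>7; P3→Z gives 6>3]
(A,R,Y): not NE [P3→Z gives 6>3]
(A,R,Z): not NE [P1→B gives 8>2; P2→P gives 9>7]
(B,P,X): not NE [P1→A gives 3>2; P2→R gives 9>8]
(B,P,Y): not NE [P2→R gives 8>0; P3→X gives 9>0]
(B,P,Z): not NE [P2→R gives 5>0; P3→X gives 9>2]
(B,Q,X): not NE [P1→A gives 8>5; P2→R gives 9>0; P3→Z gives 5>3]
(B,Q,Y): not NE [P2→R gives 8>4; P3→Z gives 5>1]
(B,Q,Z): not NE [P2→R gives 5>4]
(B,R,X): NE
(B,R,Y): not NE [P1→A gives 7>1; P3→X gives 11>9]
(B,R,Z): not NE [P3→X gives 11>3]

PSNE = {(B,R,X)}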